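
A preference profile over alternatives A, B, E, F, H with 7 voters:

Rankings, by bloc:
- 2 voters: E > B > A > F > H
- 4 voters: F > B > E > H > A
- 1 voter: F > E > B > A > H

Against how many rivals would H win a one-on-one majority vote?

H against each rival (7 voters):
H vs A: H wins 4–3.
H vs B: H preferred on 0 ballots; B wins 7–0.
H vs E: H preferred on 0 ballots; E wins 7–0.
H vs F: H preferred on 0 ballots; F wins 7–0.
H beats A; loses to B, E, F — 1 pairwise win.

1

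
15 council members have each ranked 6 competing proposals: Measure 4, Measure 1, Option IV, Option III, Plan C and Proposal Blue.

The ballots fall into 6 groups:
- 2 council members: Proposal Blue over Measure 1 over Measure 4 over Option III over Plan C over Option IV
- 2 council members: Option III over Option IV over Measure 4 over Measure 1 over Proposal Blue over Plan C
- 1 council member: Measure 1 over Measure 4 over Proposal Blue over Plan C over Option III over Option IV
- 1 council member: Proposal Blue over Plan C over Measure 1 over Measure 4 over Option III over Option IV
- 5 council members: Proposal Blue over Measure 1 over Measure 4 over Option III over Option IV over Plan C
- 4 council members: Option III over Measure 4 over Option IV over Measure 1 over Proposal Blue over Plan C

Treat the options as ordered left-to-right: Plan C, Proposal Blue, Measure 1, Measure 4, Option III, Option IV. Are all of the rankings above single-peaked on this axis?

Axis positions: Plan C=1, Proposal Blue=2, Measure 1=3, Measure 4=4, Option III=5, Option IV=6.
Group 1 (peak Proposal Blue at position 2): ranking walks positions 2-3-4-5-1-6, expanding outward from the peak — single-peaked.
Group 2 (peak Option III at position 5): ranking walks positions 5-6-4-3-2-1, expanding outward from the peak — single-peaked.
Group 3 (peak Measure 1 at position 3): ranking walks positions 3-4-2-1-5-6, expanding outward from the peak — single-peaked.
Group 4 (peak Proposal Blue at position 2): ranking walks positions 2-1-3-4-5-6, expanding outward from the peak — single-peaked.
Group 5 (peak Proposal Blue at position 2): ranking walks positions 2-3-4-5-6-1, expanding outward from the peak — single-peaked.
Group 6 (peak Option III at position 5): ranking walks positions 5-4-6-3-2-1, expanding outward from the peak — single-peaked.
Every ranking is single-peaked on this axis.

yes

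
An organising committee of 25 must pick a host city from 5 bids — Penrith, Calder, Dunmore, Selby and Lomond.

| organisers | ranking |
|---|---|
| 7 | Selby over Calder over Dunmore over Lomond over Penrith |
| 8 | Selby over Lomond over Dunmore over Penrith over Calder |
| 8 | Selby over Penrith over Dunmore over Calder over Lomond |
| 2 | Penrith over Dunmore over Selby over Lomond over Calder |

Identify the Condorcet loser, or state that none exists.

none

Head-to-head results (25 organisers):
Penrith–Calder: Penrith 18–7.
Penrith vs Dunmore: Penrith preferred on 8+2 = 10 ballots; Dunmore wins 15–10.
Penrith vs Selby: 2 to 23, Selby.
Penrith vs Lomond: 10 to 15, Lomond.
Calder vs Dunmore: Calder preferred on 7 ballots; Dunmore wins 18–7.
Calder vs Selby: Selby wins 25–0.
Calder vs Lomond: 15 to 10, Calder.
Dunmore vs Selby: Selby wins 23–2.
Dunmore vs Lomond: 17 to 8, Dunmore.
Selby vs Lomond: Selby wins 25–0.
Each city has at least one pairwise win (Penrith beats Calder; Calder beats Lomond; Dunmore beats Penrith; Selby beats Penrith; Lomond beats Penrith) — no Condorcet loser.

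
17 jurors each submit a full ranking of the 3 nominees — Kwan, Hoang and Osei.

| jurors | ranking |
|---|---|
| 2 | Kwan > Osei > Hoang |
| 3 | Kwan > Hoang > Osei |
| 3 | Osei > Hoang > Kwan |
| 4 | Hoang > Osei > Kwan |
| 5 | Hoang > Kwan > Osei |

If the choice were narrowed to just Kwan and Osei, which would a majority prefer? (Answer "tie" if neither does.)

Kwan

Ballots ranking Kwan above Osei: 2 + 3 + 5 = 10.
Ballots ranking Osei above Kwan: 17 − 10 = 7.
Kwan wins the head-to-head 10–7.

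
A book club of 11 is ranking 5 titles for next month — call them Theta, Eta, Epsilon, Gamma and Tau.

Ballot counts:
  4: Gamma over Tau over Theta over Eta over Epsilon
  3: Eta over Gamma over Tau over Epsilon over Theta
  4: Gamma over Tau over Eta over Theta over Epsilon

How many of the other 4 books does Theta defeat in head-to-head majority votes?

1

Theta against each rival (11 members):
Theta–Eta: Eta 7–4.
Theta vs Epsilon: Theta is ranked higher on 4+4 = 8 ballots, Epsilon on 3. Theta wins 8–3.
Theta vs Gamma: 0 for Theta, 11 for Gamma — Gamma by 11–0.
Theta vs Tau: Tau wins 11–0.
Theta beats Epsilon; loses to Eta, Gamma, Tau — 1 pairwise win.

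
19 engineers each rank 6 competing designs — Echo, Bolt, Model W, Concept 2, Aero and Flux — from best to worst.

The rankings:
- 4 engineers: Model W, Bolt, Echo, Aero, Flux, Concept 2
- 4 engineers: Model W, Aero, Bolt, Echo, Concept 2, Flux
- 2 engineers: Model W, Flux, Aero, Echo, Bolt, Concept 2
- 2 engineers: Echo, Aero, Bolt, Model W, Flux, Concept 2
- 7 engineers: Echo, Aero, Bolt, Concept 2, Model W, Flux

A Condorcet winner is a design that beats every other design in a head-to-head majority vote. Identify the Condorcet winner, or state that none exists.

Model W

Check each pair by majority over 19 ballots:
Echo vs Bolt: Echo is ranked higher on 2+2+7 = 11 ballots, Bolt on 8. Echo wins 11–8.
Echo vs Model W: Echo is ranked higher on 2+7 = 9 ballots, Model W on 10. Model W wins 10–9.
Echo vs Concept 2: Echo wins 19–0.
Echo–Aero: Echo 13–6.
Echo vs Flux: Echo wins 17–2.
Bolt vs Model W: Model W wins 10–9.
Bolt vs Concept 2: 4+4+2+2+7 = 19 for Bolt, 0 for Concept 2 — Bolt by 19–0.
Bolt–Aero: Aero 15–4.
Bolt vs Flux: Bolt is ranked higher on 4+4+2+7 = 17 ballots, Flux on 2. Bolt wins 17–2.
Model W vs Concept 2: Model W, 12–7.
Model W–Aero: Model W 10–9.
Model W vs Flux: 4+4+2+2+7 = 19 for Model W, 0 for Flux — Model W by 19–0.
Concept 2 vs Aero: Aero wins 19–0.
Concept 2 vs Flux: 4+7 = 11 for Concept 2, 8 for Flux — Concept 2 by 11–8.
Aero vs Flux: Aero preferred on 4+4+2+7 = 17 ballots; Aero wins 17–2.
Only Model W has no losses; Model W is the Condorcet winner.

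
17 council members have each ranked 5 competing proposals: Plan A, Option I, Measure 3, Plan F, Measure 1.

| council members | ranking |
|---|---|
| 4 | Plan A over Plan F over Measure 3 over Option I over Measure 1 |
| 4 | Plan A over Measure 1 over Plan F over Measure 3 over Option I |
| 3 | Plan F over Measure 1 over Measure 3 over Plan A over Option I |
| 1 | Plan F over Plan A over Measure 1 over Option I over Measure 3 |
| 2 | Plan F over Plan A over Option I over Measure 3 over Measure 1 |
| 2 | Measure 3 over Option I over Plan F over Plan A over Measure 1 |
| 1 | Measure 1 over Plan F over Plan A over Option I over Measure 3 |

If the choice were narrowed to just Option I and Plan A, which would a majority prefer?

Plan A

Ballots ranking Option I above Plan A: 2.
Ballots ranking Plan A above Option I: 17 − 2 = 15.
Plan A wins the head-to-head 15–2.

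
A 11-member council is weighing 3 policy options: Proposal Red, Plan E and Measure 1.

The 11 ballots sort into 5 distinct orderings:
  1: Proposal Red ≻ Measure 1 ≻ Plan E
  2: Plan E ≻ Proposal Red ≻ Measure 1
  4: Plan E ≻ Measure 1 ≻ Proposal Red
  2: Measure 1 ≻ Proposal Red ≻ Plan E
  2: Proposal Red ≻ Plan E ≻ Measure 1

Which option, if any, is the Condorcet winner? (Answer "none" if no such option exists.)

Check each pair by majority over 11 ballots:
Proposal Red vs Plan E: Proposal Red is ranked higher on 1+2+2 = 5 ballots, Plan E on 6. Plan E wins 6–5.
Proposal Red–Measure 1: Measure 1 6–5.
Plan E vs Measure 1: 2+4+2 = 8 for Plan E, 3 for Measure 1 — Plan E by 8–3.
Plan E defeats every rival head-to-head and is the Condorcet winner.

Plan E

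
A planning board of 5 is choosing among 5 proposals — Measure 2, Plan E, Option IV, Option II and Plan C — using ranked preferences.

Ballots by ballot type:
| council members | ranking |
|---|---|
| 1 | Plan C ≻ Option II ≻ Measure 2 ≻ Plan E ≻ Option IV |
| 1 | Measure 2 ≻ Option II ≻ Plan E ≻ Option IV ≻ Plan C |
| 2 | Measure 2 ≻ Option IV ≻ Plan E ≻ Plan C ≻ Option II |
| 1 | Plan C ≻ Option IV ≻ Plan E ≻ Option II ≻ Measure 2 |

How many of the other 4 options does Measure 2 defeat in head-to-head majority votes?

Measure 2 against each rival (5 council members):
Measure 2 vs Plan E: Measure 2 preferred on 1+1+2 = 4 ballots; Measure 2 wins 4–1.
Measure 2 vs Option IV: Measure 2, 4–1.
Measure 2–Option II: Measure 2 3–2.
Measure 2 vs Plan C: Measure 2 preferred on 1+2 = 3 ballots; Measure 2 wins 3–2.
Measure 2 beats Plan E, Option IV, Option II, Plan C — 4 pairwise wins.

4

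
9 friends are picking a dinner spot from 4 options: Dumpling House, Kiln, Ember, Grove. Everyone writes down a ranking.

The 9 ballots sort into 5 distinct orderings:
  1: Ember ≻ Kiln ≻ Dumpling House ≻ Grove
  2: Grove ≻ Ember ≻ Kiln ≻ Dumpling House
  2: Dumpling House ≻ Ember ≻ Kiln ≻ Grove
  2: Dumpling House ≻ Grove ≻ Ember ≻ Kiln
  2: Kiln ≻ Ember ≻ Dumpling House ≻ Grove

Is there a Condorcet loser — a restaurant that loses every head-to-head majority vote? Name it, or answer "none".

Grove

Pairwise majorities:
Dumpling House vs Kiln: Kiln wins 5–4.
Dumpling House vs Ember: Ember, 5–4.
Dumpling House–Grove: Dumpling House 7–2.
Kiln–Ember: Ember 7–2.
Kiln vs Grove: 5 to 4, Kiln.
Ember vs Grove: 5 to 4, Ember.
Grove loses to every other restaurant — it is the Condorcet loser.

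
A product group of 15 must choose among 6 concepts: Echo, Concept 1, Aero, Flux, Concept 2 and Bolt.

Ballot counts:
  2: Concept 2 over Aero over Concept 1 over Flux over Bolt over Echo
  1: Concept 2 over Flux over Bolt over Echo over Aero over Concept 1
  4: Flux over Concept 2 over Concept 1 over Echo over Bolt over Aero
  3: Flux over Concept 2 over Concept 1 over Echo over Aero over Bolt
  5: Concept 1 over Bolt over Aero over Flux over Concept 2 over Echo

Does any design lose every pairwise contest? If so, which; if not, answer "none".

Pairwise majorities:
Echo vs Concept 1: Concept 1, 14–1.
Echo vs Aero: 1+4+3 = 8 for Echo, 7 for Aero — Echo by 8–7.
Echo vs Flux: 0 to 15, Flux.
Echo vs Concept 2: Concept 2 wins 15–0.
Echo vs Bolt: 4+3 = 7 for Echo, 8 for Bolt — Bolt by 8–7.
Concept 1 vs Aero: Concept 1, 12–3.
Concept 1 vs Flux: 7 to 8, Flux.
Concept 1 vs Concept 2: Concept 2 wins 10–5.
Concept 1 vs Bolt: Concept 1 wins 14–1.
Aero vs Flux: 7 to 8, Flux.
Aero vs Concept 2: Concept 2 wins 10–5.
Aero vs Bolt: 5 to 10, Bolt.
Flux–Concept 2: Flux 12–3.
Flux vs Bolt: 2+1+4+3 = 10 for Flux, 5 for Bolt — Flux by 10–5.
Concept 2 vs Bolt: Concept 2 is ranked higher on 2+1+4+3 = 10 ballots, Bolt on 5. Concept 2 wins 10–5.
Aero is beaten in every head-to-head and is the Condorcet loser.

Aero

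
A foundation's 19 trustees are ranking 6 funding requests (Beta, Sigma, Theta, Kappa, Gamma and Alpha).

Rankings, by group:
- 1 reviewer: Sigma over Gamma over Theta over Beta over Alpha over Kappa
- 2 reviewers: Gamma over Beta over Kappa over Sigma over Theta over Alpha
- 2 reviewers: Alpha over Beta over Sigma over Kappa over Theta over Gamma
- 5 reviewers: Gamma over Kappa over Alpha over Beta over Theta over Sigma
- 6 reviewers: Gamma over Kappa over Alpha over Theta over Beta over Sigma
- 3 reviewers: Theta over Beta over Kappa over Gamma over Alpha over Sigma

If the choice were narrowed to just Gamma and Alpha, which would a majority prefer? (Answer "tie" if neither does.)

Ballots ranking Gamma above Alpha: 1 + 2 + 5 + 6 + 3 = 17.
Ballots ranking Alpha above Gamma: 19 − 17 = 2.
Gamma wins the head-to-head 17–2.

Gamma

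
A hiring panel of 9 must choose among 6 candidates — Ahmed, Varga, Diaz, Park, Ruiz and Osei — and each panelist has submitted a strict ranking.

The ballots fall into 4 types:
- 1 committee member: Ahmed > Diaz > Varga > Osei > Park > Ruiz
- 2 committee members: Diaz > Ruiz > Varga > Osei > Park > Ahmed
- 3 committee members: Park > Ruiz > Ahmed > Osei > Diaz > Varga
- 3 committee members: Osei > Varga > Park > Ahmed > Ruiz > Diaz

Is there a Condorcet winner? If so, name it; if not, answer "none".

none

Pairwise majorities:
Ahmed vs Varga: 4 to 5, Varga.
Ahmed vs Diaz: 7 to 2, Ahmed.
Ahmed vs Park: 1 to 8, Park.
Ahmed vs Ruiz: 4 to 5, Ruiz.
Ahmed vs Osei: Ahmed preferred on 1+3 = 4 ballots; Osei wins 5–4.
Varga vs Diaz: 3 for Varga, 6 for Diaz — Diaz by 6–3.
Varga vs Park: 6 to 3, Varga.
Varga vs Ruiz: 4 to 5, Ruiz.
Varga vs Osei: Varga is ranked higher on 1+2 = 3 ballots, Osei on 6. Osei wins 6–3.
Diaz vs Park: Diaz preferred on 1+2 = 3 ballots; Park wins 6–3.
Diaz vs Ruiz: Diaz is ranked higher on 1+2 = 3 ballots, Ruiz on 6. Ruiz wins 6–3.
Diaz vs Osei: Diaz is ranked higher on 1+2 = 3 ballots, Osei on 6. Osei wins 6–3.
Park vs Ruiz: 7 to 2, Park.
Park vs Osei: 3 to 6, Osei.
Ruiz vs Osei: Ruiz preferred on 2+3 = 5 ballots; Ruiz wins 5–4.
No candidate is unbeaten: Ahmed loses to Varga; Varga loses to Diaz; Diaz loses to Ahmed; Park loses to Varga; Ruiz loses to Park; Osei loses to Ruiz. In particular Ahmed beats Diaz beats Varga beats Ahmed is a majority cycle — no Condorcet winner exists.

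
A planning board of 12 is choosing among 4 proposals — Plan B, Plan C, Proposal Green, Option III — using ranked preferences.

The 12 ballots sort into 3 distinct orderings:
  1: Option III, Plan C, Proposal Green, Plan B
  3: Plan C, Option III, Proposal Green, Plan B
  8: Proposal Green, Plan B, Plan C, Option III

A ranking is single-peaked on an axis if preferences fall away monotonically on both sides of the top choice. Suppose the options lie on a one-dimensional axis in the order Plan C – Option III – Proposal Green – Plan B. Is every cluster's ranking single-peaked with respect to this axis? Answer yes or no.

Axis positions: Plan C=1, Option III=2, Proposal Green=3, Plan B=4.
Cluster 1 (peak Option III at position 2): ranking walks positions 2-1-3-4, expanding outward from the peak — single-peaked.
Cluster 2 (peak Plan C at position 1): ranking walks positions 1-2-3-4, expanding outward from the peak — single-peaked.
Cluster 3: ranking walks positions 3-4-1-2; Plan C is ranked above Option III even though Option III lies between Plan C and the peak Proposal Green on the axis — preferences dip and rise again. Not single-peaked.
Cluster 3 violates single-peakedness, so the profile is not single-peaked on this axis.

no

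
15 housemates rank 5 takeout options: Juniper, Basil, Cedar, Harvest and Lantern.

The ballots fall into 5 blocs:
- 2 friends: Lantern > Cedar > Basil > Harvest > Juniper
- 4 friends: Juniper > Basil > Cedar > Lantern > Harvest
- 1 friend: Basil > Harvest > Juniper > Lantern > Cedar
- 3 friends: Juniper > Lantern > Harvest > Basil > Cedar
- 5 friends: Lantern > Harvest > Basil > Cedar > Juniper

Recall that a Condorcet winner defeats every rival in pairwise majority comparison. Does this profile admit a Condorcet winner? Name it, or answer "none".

Check each pair by majority over 15 ballots:
Juniper vs Basil: 4+3 = 7 for Juniper, 8 for Basil — Basil by 8–7.
Juniper vs Cedar: 8 to 7, Juniper.
Juniper vs Harvest: Juniper is ranked higher on 4+3 = 7 ballots, Harvest on 8. Harvest wins 8–7.
Juniper vs Lantern: Juniper wins 8–7.
Basil vs Cedar: 13 to 2, Basil.
Basil vs Harvest: Harvest, 8–7.
Basil–Lantern: Lantern 10–5.
Cedar vs Harvest: Cedar preferred on 2+4 = 6 ballots; Harvest wins 9–6.
Cedar–Lantern: Lantern 11–4.
Harvest vs Lantern: Harvest preferred on 1 ballot; Lantern wins 14–1.
No restaurant is unbeaten: Juniper loses to Basil; Basil loses to Harvest; Cedar loses to Juniper; Harvest loses to Lantern; Lantern loses to Juniper. In particular Juniper beats Lantern beats Basil beats Juniper is a majority cycle — no Condorcet winner exists.

none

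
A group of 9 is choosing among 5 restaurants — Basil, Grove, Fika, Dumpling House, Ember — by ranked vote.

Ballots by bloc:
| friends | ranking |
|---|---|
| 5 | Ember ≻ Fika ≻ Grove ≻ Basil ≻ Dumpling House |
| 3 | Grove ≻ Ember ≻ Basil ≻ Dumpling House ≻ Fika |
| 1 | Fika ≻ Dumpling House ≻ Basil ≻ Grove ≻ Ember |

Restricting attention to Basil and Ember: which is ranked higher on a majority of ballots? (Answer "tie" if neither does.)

Ember

Ballots ranking Basil above Ember: 1.
Ballots ranking Ember above Basil: 9 − 1 = 8.
Ember wins the head-to-head 8–1.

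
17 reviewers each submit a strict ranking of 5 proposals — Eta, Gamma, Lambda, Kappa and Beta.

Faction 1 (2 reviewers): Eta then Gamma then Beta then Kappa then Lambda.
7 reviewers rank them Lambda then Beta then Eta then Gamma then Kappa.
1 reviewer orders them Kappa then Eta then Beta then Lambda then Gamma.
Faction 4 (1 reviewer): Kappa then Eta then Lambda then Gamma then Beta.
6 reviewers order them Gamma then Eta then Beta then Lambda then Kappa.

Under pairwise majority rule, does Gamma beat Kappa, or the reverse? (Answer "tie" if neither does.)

Ballots ranking Gamma above Kappa: 2 + 7 + 6 = 15.
Ballots ranking Kappa above Gamma: 17 − 15 = 2.
Gamma wins the head-to-head 15–2.

Gamma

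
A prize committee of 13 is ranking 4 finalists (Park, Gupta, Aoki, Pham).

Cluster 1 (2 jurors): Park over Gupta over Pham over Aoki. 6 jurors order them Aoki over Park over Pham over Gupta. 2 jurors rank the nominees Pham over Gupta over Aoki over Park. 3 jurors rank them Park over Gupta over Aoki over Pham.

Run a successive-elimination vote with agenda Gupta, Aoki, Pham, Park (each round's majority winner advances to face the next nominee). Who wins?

Park

Round 1: Gupta vs Aoki — 7–6, Gupta advances.
Round 2: Gupta vs Pham — 5–8, Pham advances.
Round 3: Pham vs Park — 2–11, Park advances.
The agenda winner is Park.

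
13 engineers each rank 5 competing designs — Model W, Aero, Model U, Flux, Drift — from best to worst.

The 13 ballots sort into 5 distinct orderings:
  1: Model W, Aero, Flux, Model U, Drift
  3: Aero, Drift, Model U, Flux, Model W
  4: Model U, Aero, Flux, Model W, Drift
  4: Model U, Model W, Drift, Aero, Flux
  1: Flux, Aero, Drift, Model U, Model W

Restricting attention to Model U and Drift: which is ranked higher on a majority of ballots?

Ballots ranking Model U above Drift: 1 + 4 + 4 = 9.
Ballots ranking Drift above Model U: 13 − 9 = 4.
Model U wins the head-to-head 9–4.

Model U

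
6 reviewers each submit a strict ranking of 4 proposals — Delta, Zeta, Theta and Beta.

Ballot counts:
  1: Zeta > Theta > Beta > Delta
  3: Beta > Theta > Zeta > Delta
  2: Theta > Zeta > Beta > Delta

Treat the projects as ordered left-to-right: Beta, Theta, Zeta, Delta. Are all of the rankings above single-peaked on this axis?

yes

Axis positions: Beta=1, Theta=2, Zeta=3, Delta=4.
Bloc 1 (peak Zeta at position 3): ranking walks positions 3-2-1-4, expanding outward from the peak — single-peaked.
Bloc 2 (peak Beta at position 1): ranking walks positions 1-2-3-4, expanding outward from the peak — single-peaked.
Bloc 3 (peak Theta at position 2): ranking walks positions 2-3-1-4, expanding outward from the peak — single-peaked.
Every ranking is single-peaked on this axis.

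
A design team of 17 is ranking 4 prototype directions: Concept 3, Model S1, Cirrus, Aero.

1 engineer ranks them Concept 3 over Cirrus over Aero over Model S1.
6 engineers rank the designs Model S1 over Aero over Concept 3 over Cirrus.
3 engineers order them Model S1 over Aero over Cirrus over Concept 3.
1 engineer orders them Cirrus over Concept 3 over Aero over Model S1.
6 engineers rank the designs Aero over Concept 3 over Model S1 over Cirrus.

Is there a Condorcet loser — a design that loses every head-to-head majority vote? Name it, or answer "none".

Cirrus

Head-to-head results (17 engineers):
Concept 3 vs Model S1: Concept 3 is ranked higher on 1+1+6 = 8 ballots, Model S1 on 9. Model S1 wins 9–8.
Concept 3 vs Cirrus: 1+6+6 = 13 for Concept 3, 4 for Cirrus — Concept 3 by 13–4.
Concept 3 vs Aero: 2 to 15, Aero.
Model S1 vs Cirrus: Model S1 wins 15–2.
Model S1 vs Aero: Model S1 wins 9–8.
Cirrus vs Aero: Aero wins 15–2.
Cirrus is beaten in every head-to-head and is the Condorcet loser.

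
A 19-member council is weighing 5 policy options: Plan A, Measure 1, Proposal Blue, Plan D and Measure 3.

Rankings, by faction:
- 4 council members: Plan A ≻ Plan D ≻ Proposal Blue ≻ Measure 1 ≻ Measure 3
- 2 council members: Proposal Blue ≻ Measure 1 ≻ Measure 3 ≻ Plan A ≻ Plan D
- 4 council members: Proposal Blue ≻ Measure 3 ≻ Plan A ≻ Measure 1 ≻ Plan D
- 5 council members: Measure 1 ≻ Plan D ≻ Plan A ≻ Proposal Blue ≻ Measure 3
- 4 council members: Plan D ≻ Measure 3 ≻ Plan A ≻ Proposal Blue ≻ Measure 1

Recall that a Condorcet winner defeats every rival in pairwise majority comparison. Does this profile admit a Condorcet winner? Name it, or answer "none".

none

Head-to-head results (19 council members):
Plan A vs Measure 1: Plan A wins 12–7.
Plan A vs Proposal Blue: Plan A, 13–6.
Plan A vs Plan D: Plan A, 10–9.
Plan A vs Measure 3: Measure 3 wins 10–9.
Measure 1–Proposal Blue: Proposal Blue 14–5.
Measure 1 vs Plan D: Measure 1 wins 11–8.
Measure 1 vs Measure 3: Measure 1 wins 11–8.
Proposal Blue vs Plan D: Plan D wins 13–6.
Proposal Blue vs Measure 3: Proposal Blue, 15–4.
Plan D vs Measure 3: Plan D, 13–6.
Every option loses at least once (Plan A loses to Measure 3; Measure 1 loses to Plan A; Proposal Blue loses to Plan A; Plan D loses to Plan A; Measure 3 loses to Measure 1). The majority relation contains the cycle Plan A beats Measure 1 beats Measure 3 beats Plan A, so there is no Condorcet winner.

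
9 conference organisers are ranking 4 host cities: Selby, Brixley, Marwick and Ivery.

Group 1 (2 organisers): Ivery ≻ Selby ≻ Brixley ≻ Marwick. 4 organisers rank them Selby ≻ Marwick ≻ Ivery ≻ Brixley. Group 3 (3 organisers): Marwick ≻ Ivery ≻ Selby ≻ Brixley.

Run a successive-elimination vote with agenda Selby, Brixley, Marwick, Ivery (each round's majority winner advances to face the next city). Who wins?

Ivery

Round 1: Selby vs Brixley — 9–0, Selby advances.
Round 2: Selby vs Marwick — 6–3, Selby advances.
Round 3: Selby vs Ivery — 4–5, Ivery advances.
The agenda winner is Ivery.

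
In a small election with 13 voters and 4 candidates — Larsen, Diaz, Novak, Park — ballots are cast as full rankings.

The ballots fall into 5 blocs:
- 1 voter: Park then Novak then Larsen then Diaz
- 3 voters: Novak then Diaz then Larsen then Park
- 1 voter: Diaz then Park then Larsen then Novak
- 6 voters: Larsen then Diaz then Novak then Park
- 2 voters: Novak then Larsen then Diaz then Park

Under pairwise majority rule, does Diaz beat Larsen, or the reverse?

Ballots ranking Diaz above Larsen: 3 + 1 = 4.
Ballots ranking Larsen above Diaz: 13 − 4 = 9.
Larsen wins the head-to-head 9–4.

Larsen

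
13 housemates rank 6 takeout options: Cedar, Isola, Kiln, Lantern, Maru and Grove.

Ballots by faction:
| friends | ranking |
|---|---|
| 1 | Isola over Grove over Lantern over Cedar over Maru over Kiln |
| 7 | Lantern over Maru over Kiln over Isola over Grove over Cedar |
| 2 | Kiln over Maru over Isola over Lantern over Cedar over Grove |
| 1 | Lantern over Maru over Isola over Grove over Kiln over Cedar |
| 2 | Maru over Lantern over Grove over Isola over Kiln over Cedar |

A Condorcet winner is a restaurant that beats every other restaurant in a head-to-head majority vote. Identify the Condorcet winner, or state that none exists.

Lantern

Check each pair by majority over 13 ballots:
Cedar vs Isola: Isola, 13–0.
Cedar vs Kiln: Kiln wins 12–1.
Cedar vs Lantern: Cedar preferred on 0 ballots; Lantern wins 13–0.
Cedar vs Maru: Maru, 12–1.
Cedar vs Grove: Cedar is ranked higher on 2 ballots, Grove on 11. Grove wins 11–2.
Isola vs Kiln: Kiln wins 9–4.
Isola vs Lantern: Isola is ranked higher on 1+2 = 3 ballots, Lantern on 10. Lantern wins 10–3.
Isola vs Maru: Isola is ranked higher on 1 ballot, Maru on 12. Maru wins 12–1.
Isola vs Grove: Isola, 11–2.
Kiln vs Lantern: Kiln is ranked higher on 2 ballots, Lantern on 11. Lantern wins 11–2.
Kiln vs Maru: Kiln preferred on 2 ballots; Maru wins 11–2.
Kiln–Grove: Kiln 9–4.
Lantern vs Maru: Lantern wins 9–4.
Lantern–Grove: Lantern 12–1.
Maru vs Grove: 7+2+1+2 = 12 for Maru, 1 for Grove — Maru by 12–1.
Lantern wins every pairwise contest, so Lantern is the Condorcet winner.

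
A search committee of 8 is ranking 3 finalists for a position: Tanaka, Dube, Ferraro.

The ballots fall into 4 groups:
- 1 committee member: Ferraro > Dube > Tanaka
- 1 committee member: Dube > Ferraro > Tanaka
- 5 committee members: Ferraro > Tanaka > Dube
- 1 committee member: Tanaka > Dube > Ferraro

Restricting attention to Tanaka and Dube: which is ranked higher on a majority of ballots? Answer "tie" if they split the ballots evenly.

Tanaka

Ballots ranking Tanaka above Dube: 5 + 1 = 6.
Ballots ranking Dube above Tanaka: 8 − 6 = 2.
Tanaka wins the head-to-head 6–2.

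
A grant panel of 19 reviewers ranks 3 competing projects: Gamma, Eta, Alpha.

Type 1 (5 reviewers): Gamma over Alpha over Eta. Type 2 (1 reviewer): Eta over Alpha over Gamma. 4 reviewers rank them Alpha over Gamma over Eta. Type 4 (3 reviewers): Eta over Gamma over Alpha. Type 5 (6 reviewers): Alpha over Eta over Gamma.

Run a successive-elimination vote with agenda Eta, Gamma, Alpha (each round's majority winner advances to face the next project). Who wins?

Round 1: Eta vs Gamma — 10–9, Eta advances.
Round 2: Eta vs Alpha — 4–15, Alpha advances.
Alpha survives the agenda.

Alpha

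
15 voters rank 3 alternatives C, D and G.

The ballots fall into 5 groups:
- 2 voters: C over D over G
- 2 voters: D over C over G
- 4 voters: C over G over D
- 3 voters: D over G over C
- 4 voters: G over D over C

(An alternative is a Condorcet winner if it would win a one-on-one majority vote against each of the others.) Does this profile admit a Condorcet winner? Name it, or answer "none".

Check each pair by majority over 15 ballots:
C vs D: C is ranked higher on 2+4 = 6 ballots, D on 9. D wins 9–6.
C vs G: 8 to 7, C.
D vs G: D preferred on 2+2+3 = 7 ballots; G wins 8–7.
Every alternative loses at least once (C loses to D; D loses to G; G loses to C). The majority relation contains the cycle C beats G beats D beats C, so there is no Condorcet winner.

none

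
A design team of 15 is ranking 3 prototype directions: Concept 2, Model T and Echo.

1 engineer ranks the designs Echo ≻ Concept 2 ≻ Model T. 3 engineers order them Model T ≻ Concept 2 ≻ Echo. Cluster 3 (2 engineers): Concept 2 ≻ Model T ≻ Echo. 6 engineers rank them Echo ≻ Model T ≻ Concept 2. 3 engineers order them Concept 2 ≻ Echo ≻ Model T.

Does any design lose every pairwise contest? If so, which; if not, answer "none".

none

Head-to-head results (15 engineers):
Concept 2 vs Model T: 6 to 9, Model T.
Concept 2 vs Echo: 8 to 7, Concept 2.
Model T vs Echo: Echo wins 10–5.
Every design wins at least one matchup (Concept 2 beats Echo; Model T beats Concept 2; Echo beats Model T), so there is no Condorcet loser.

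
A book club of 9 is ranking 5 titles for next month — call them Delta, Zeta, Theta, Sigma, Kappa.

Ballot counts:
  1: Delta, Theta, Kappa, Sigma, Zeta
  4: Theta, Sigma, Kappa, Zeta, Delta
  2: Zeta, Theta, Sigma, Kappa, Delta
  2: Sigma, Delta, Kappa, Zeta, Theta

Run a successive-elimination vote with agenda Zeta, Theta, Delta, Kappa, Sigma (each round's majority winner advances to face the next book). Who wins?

Theta

Round 1: Zeta vs Theta — 4–5, Theta advances.
Round 2: Theta vs Delta — 6–3, Theta advances.
Round 3: Theta vs Kappa — 7–2, Theta advances.
Round 4: Theta vs Sigma — 7–2, Theta advances.
The agenda winner is Theta.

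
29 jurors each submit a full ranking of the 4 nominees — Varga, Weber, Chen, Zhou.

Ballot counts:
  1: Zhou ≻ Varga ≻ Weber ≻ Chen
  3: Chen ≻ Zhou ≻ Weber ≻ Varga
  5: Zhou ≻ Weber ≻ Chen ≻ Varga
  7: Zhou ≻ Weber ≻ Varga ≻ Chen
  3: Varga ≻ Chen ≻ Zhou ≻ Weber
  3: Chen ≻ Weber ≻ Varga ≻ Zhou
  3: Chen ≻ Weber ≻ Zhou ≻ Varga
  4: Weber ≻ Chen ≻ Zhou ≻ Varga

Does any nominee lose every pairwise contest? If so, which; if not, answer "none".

Pairwise majorities:
Varga vs Weber: Weber, 25–4.
Varga vs Chen: 11 to 18, Chen.
Varga vs Zhou: 6 to 23, Zhou.
Weber vs Chen: Weber, 17–12.
Weber vs Zhou: 10 to 19, Zhou.
Chen vs Zhou: Chen, 16–13.
Only Varga has no wins; Varga is the Condorcet loser.

Varga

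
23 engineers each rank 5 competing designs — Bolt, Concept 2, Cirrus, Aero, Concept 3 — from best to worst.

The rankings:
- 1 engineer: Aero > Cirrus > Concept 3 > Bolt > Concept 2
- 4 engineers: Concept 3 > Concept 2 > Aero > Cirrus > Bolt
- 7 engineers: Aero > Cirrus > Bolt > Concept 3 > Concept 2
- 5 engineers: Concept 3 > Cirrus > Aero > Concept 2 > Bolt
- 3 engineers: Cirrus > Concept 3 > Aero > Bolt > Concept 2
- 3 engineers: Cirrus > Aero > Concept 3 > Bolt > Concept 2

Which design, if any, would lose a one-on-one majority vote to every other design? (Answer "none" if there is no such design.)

Pairwise majorities:
Bolt vs Concept 2: Bolt preferred on 1+7+3+3 = 14 ballots; Bolt wins 14–9.
Bolt vs Cirrus: Cirrus, 23–0.
Bolt vs Aero: Bolt is ranked higher on 0 ballots, Aero on 23. Aero wins 23–0.
Bolt vs Concept 3: Concept 3 wins 16–7.
Concept 2 vs Cirrus: Concept 2 is ranked higher on 4 ballots, Cirrus on 19. Cirrus wins 19–4.
Concept 2 vs Aero: Concept 2 is ranked higher on 4 ballots, Aero on 19. Aero wins 19–4.
Concept 2 vs Concept 3: Concept 2 is ranked higher on 0 ballots, Concept 3 on 23. Concept 3 wins 23–0.
Cirrus vs Aero: Aero wins 12–11.
Cirrus vs Concept 3: Cirrus wins 14–9.
Aero vs Concept 3: 1+7+3 = 11 for Aero, 12 for Concept 3 — Concept 3 by 12–11.
Concept 2 is beaten in every head-to-head and is the Condorcet loser.

Concept 2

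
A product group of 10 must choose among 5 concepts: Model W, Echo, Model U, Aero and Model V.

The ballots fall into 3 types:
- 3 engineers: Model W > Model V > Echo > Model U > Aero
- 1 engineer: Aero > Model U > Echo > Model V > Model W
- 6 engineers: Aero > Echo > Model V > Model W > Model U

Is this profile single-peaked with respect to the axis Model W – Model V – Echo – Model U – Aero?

no

Axis positions: Model W=1, Model V=2, Echo=3, Model U=4, Aero=5.
Type 1 (peak Model W at position 1): ranking walks positions 1-2-3-4-5, expanding outward from the peak — single-peaked.
Type 2 (peak Aero at position 5): ranking walks positions 5-4-3-2-1, expanding outward from the peak — single-peaked.
Type 3: ranking walks positions 5-3-2-1-4; Echo is ranked above Model U even though Model U lies between Echo and the peak Aero on the axis — preferences dip and rise again. Not single-peaked.
Type 3 violates single-peakedness, so the profile is not single-peaked on this axis.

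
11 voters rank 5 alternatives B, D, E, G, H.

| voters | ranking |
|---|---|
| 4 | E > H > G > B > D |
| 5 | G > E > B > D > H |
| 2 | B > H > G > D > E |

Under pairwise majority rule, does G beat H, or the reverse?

H

Ballots ranking G above H: 5.
Ballots ranking H above G: 11 − 5 = 6.
H wins the head-to-head 6–5.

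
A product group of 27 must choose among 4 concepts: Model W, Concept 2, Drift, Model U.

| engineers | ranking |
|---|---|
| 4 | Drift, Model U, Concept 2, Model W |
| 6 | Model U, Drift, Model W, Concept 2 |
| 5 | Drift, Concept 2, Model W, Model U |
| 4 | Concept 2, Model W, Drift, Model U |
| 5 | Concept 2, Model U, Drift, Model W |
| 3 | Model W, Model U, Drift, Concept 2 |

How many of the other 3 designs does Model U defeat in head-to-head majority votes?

Model U against each rival (27 engineers):
Model U–Model W: Model U 15–12.
Model U–Concept 2: Concept 2 14–13.
Model U vs Drift: Model U wins 14–13.
Model U beats Model W, Drift; loses to Concept 2 — 2 pairwise wins.

2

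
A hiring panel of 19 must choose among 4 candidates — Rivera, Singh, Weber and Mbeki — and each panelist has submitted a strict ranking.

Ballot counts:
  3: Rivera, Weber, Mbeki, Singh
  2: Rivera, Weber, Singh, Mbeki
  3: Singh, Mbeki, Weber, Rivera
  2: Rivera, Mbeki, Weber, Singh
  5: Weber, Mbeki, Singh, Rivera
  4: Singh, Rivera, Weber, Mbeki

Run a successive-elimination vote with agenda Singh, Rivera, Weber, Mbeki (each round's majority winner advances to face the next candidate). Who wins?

Weber

Round 1: Singh vs Rivera — 12–7, Singh advances.
Round 2: Singh vs Weber — 7–12, Weber advances.
Round 3: Weber vs Mbeki — 14–5, Weber advances.
The agenda winner is Weber.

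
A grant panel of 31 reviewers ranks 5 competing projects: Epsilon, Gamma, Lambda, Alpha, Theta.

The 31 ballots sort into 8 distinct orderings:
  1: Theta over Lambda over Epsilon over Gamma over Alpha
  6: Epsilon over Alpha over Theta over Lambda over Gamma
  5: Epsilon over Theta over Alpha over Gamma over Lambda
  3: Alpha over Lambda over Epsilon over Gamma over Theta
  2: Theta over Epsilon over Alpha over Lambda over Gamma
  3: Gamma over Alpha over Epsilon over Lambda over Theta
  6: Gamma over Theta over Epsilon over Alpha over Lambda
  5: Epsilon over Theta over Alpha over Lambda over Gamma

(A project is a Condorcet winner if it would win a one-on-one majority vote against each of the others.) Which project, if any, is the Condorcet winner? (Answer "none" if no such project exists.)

Pairwise majorities:
Epsilon–Gamma: Epsilon 22–9.
Epsilon vs Lambda: Epsilon wins 27–4.
Epsilon vs Alpha: Epsilon, 25–6.
Epsilon vs Theta: Epsilon, 22–9.
Gamma vs Lambda: Lambda wins 17–14.
Gamma vs Alpha: Alpha, 21–10.
Gamma vs Theta: Theta, 19–12.
Lambda vs Alpha: Alpha wins 30–1.
Lambda–Theta: Theta 25–6.
Alpha vs Theta: Theta, 19–12.
Epsilon beats each of Gamma, Lambda, Alpha, Theta — Epsilon is the Condorcet winner.

Epsilon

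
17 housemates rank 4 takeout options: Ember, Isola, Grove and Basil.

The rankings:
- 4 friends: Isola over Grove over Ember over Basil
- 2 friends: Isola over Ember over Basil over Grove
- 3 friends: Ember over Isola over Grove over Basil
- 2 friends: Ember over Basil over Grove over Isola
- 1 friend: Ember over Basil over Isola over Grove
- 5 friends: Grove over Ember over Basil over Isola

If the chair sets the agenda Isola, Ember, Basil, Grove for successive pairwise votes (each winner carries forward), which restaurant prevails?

Round 1: Isola vs Ember — 6–11, Ember advances.
Round 2: Ember vs Basil — 17–0, Ember advances.
Round 3: Ember vs Grove — 8–9, Grove advances.
Grove survives the agenda.

Grove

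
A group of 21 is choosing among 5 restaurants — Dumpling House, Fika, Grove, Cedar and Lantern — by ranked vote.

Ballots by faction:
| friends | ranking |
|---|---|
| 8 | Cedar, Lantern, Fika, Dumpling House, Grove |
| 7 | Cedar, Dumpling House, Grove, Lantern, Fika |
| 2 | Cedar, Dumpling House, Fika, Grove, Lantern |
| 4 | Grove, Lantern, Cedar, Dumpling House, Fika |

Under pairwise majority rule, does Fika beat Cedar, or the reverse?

No ballot ranks Fika above Cedar: 0.
Ballots ranking Cedar above Fika: 21 − 0 = 21.
Cedar wins the head-to-head 21–0.

Cedar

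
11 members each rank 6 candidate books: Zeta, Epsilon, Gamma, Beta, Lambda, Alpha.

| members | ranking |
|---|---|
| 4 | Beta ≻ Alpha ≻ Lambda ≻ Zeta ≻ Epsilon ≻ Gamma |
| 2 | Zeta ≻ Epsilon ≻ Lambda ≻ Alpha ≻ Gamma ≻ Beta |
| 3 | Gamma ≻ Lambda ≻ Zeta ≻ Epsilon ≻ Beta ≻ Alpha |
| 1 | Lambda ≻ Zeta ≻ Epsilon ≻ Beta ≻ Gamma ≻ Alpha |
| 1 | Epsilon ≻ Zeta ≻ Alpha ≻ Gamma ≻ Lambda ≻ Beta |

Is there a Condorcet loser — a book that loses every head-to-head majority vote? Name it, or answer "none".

none

Head-to-head results (11 members):
Zeta vs Epsilon: Zeta is ranked higher on 4+2+3+1 = 10 ballots, Epsilon on 1. Zeta wins 10–1.
Zeta–Gamma: Zeta 8–3.
Zeta vs Beta: 2+3+1+1 = 7 for Zeta, 4 for Beta — Zeta by 7–4.
Zeta vs Lambda: Lambda, 8–3.
Zeta–Alpha: Zeta 7–4.
Epsilon vs Gamma: Epsilon wins 8–3.
Epsilon vs Beta: Epsilon is ranked higher on 2+3+1+1 = 7 ballots, Beta on 4. Epsilon wins 7–4.
Epsilon vs Lambda: 3 to 8, Lambda.
Epsilon vs Alpha: Epsilon wins 7–4.
Gamma vs Beta: Gamma wins 6–5.
Gamma vs Lambda: Lambda wins 7–4.
Gamma–Alpha: Alpha 7–4.
Beta vs Lambda: Beta is ranked higher on 4 ballots, Lambda on 7. Lambda wins 7–4.
Beta vs Alpha: Beta wins 8–3.
Lambda vs Alpha: 6 to 5, Lambda.
Each book has at least one pairwise win (Zeta beats Epsilon; Epsilon beats Gamma; Gamma beats Beta; Beta beats Alpha; Lambda beats Zeta; Alpha beats Gamma) — no Condorcet loser.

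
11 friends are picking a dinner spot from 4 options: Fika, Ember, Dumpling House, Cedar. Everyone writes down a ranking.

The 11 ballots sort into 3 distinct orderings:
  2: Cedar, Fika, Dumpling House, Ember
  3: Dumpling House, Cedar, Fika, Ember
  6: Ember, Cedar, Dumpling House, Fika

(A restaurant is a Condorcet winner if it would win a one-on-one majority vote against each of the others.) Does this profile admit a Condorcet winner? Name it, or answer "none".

Head-to-head results (11 friends):
Fika vs Ember: 2+3 = 5 for Fika, 6 for Ember — Ember by 6–5.
Fika vs Dumpling House: Fika is ranked higher on 2 ballots, Dumpling House on 9. Dumpling House wins 9–2.
Fika vs Cedar: Fika is ranked higher on 0 ballots, Cedar on 11. Cedar wins 11–0.
Ember vs Dumpling House: 6 for Ember, 5 for Dumpling House — Ember by 6–5.
Ember vs Cedar: Ember is ranked higher on 6 ballots, Cedar on 5. Ember wins 6–5.
Dumpling House vs Cedar: Dumpling House is ranked higher on 3 ballots, Cedar on 8. Cedar wins 8–3.
Only Ember has no losses; Ember is the Condorcet winner.

Ember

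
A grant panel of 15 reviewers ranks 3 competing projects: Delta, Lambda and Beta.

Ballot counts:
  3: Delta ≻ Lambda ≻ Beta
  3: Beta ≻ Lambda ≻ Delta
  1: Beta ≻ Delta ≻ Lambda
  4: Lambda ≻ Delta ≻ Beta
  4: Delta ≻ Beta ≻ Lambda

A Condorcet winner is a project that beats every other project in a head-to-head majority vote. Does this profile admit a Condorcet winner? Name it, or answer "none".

Delta

Pairwise majorities:
Delta vs Lambda: Delta preferred on 3+1+4 = 8 ballots; Delta wins 8–7.
Delta vs Beta: Delta is ranked higher on 3+4+4 = 11 ballots, Beta on 4. Delta wins 11–4.
Lambda vs Beta: 7 to 8, Beta.
Delta beats each of Lambda, Beta — Delta is the Condorcet winner.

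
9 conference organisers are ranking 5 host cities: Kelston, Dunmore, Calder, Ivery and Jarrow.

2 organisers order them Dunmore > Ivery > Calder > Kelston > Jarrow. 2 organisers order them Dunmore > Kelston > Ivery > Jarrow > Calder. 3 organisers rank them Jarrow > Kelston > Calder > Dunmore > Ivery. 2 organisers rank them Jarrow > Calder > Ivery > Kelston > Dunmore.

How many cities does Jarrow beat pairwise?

Jarrow against each rival (9 organisers):
Jarrow vs Kelston: 5 to 4, Jarrow.
Jarrow–Dunmore: Jarrow 5–4.
Jarrow vs Calder: Jarrow wins 7–2.
Jarrow vs Ivery: Jarrow wins 5–4.
Jarrow beats Kelston, Dunmore, Calder, Ivery — 4 pairwise wins.

4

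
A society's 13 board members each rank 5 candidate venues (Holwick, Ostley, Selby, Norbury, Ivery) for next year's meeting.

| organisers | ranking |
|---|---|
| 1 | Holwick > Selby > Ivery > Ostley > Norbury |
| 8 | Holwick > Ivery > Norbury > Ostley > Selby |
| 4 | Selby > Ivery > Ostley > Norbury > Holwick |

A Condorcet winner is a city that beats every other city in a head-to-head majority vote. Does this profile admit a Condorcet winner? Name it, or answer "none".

Head-to-head results (13 organisers):
Holwick vs Ostley: Holwick wins 9–4.
Holwick–Selby: Holwick 9–4.
Holwick vs Norbury: Holwick, 9–4.
Holwick–Ivery: Holwick 9–4.
Ostley vs Selby: Ostley, 8–5.
Ostley vs Norbury: Norbury, 8–5.
Ostley–Ivery: Ivery 13–0.
Selby vs Norbury: Norbury, 8–5.
Selby vs Ivery: Ivery wins 8–5.
Norbury–Ivery: Ivery 13–0.
Holwick beats each of Ostley, Selby, Norbury, Ivery — Holwick is the Condorcet winner.

Holwick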